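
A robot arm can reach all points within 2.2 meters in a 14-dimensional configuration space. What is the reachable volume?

V_14(2.2) = π^(14/2) · (2.2)^14 / Γ(14/2 + 1) ≈ 37285.2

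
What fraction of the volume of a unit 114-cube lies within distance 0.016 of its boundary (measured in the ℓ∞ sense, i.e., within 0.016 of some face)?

1 - (1 - 2·0.016)^114 = 1 - 0.968^114 ≈ 0.975465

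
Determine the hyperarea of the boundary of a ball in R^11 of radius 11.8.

The surface area of an n-ball is 2π^(n/2) r^(n-1) / Γ(n/2). For n=11, r=11.8: 1.08472e+12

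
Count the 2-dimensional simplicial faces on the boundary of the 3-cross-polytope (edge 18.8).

Each 2-face is the convex hull of 3 vertices, one chosen as ±e_i from each of 3 distinct axes: 2^3·C(3,3) = 8.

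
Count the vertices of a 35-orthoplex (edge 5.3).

The vertices are ±e_1, ..., ±e_35, so there are 2·35 = 70.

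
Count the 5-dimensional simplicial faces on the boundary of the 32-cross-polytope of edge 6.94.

Number of 5-faces = 2^(5+1) · C(32,5+1) = 64 · 906192 = 57996288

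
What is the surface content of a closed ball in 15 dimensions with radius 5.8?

The surface area of an n-ball is 2π^(n/2) r^(n-1) / Γ(n/2). For n=15, r=5.8: 2.78942e+11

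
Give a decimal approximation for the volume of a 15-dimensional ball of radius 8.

V = 9007199254740992·π^7/2027025 ≈ 1.34208e+13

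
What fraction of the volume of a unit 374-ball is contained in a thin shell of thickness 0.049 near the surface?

V(inner)/V(outer) = ((1-0.049)/1)^374 ≈ 6.911e-09, so the shell fraction is 0.9999999931.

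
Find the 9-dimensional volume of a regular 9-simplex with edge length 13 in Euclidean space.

V = (13^9 / 9!) · √((9+1) / 2^9) ≈ 4084.06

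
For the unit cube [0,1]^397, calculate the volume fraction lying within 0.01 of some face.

Shell fraction = 1 - (1-0.02)^397 ≈ 0.999671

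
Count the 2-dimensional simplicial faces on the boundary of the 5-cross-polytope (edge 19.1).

f_2(5-orthoplex) = 2^3 · (5 choose 3) = 80.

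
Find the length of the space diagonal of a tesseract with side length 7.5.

||(7.5,7.5,...,7.5)|| = √(4)·7.5 = 15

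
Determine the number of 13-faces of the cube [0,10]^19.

Number of 13-faces = C(19,13) · 2^(19-13) = 27132 · 64 = 1736448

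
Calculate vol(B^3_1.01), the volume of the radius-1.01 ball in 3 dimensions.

The n-ball volume is π^(n/2)·r^n/Γ(n/2+1). With n=3, r=1.01: V ≈ 4.31571.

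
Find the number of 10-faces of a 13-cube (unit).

An n-cube has C(n,k)·2^(n-k) k-faces. Here C(13,10)·2^3 = 286·8 = 2288.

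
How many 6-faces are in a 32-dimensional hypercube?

Choose 6 of 32 axes to span the face (C(32,6) = 906192 ways), then fix each of the remaining 26 coordinates at one of its two extreme values (2^26 = 67108864 ways): 906192·67108864 = 60813515685888.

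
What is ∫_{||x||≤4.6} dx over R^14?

Volume = π^{14/2}·(4.6)^14/Γ(8) ≈ 1.13823e+09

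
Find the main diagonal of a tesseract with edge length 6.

||(6,6,...,6)|| = √(4)·6 = 12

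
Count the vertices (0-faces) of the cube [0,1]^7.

Each vertex is a binary string of length 7, so there are 2^7 = 128.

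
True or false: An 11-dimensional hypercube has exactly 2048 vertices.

True. The 11-cube has 2^11 = 2048 vertices.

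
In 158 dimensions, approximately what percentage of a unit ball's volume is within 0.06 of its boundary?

1 - (1-0.06)^158 ≈ 0.999943 ≈ 99.9943%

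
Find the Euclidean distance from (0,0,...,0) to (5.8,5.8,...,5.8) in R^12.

Diagonal = √12 · 5.8 ≈ 20.0918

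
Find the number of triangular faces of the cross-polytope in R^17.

Number of 2-faces = 2^(2+1) · C(17,2+1) = 8 · 680 = 5440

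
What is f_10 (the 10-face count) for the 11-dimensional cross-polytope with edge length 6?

f_10(11-orthoplex) = 2^11 · (11 choose 11) = 2048.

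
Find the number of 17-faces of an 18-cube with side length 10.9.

Number of 17-faces = C(18,17) · 2^(18-17) = 18 · 2 = 36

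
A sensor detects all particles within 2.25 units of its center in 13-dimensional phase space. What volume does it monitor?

Volume = π^{13/2}·(2.25)^13/Γ(15/2) ≈ 34491.7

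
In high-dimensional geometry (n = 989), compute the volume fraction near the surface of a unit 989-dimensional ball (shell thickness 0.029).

1 - (1-0.029)^989 ≈ 1 - 2.29e-13 ≈ (100 - 2.29e-11)%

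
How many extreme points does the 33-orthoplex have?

An n-cross-polytope has 2n vertices; here n = 33, giving 66.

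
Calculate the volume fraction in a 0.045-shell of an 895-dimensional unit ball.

Shell fraction = 1 - (1-0.045)^895 ≈ 1 - 1.268e-18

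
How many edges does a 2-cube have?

Each of the 2^2 = 4 vertices has degree 2; total edges = 2·2^2/2 = 4.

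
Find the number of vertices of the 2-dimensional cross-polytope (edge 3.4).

The 2-dimensional cross-polytope has 2n = 2·2 = 4 vertices.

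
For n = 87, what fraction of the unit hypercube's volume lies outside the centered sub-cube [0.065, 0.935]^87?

The inner cube has side 1-2·0.065 = 0.87 and volume (0.87)^87 ≈ 5.472e-06, so the shell holds 0.999995 of the volume.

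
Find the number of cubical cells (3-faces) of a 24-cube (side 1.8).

Number of 3-faces = C(24,3) · 2^(24-3) = 2024 · 2097152 = 4244635648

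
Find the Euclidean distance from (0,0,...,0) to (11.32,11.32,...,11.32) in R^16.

The space diagonal of an n-cube of side s is s√n. Here 11.32·√16 = 45.28.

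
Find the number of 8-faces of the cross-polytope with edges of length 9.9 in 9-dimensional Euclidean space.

An n-cross-polytope has 2^(k+1)·C(n,k+1) k-faces. Here 2^9·C(9,9) = 512·1 = 512.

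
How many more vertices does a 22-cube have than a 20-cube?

The 22-cube has 2^22 = 4194304 vertices. The 20-cube has 2^20 = 1048576 vertices. Difference: 4194304 - 1048576 = 3145728.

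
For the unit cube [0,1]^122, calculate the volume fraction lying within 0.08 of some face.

1 - (1 - 2·0.08)^122 = 1 - 0.84^122 ≈ 0.9999999994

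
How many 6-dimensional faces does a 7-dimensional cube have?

Choose 6 of 7 axes to span the face (C(7,6) = 7 ways), then fix each of the remaining 1 coordinate at one of its two extreme values (2^1 = 2 ways): 7·2 = 14.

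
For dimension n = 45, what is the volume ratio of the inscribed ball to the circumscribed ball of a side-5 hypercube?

V_in/V_out = n^(-n/2) = 45^(-45/2) ≈ 6.34919e-38.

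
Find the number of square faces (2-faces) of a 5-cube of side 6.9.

Choose 2 of 5 axes to span the face (C(5,2) = 10 ways), then fix each of the remaining 3 coordinates at one of its two extreme values (2^3 = 8 ways): 10·8 = 80.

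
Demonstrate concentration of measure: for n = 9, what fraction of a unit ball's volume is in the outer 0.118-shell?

1 - (1-0.118)^9 ≈ 0.676989 ≈ 67.70%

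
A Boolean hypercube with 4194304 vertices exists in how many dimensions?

2^n = 4194304 ⇒ n = log_2(4194304) = 22.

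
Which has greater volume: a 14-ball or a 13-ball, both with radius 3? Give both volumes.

V_14(3) ≈ 2.86626e+06. V_13(3) ≈ 1.45184e+06. The 14-ball is larger.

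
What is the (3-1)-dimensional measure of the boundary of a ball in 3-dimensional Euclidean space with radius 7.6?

S_3(7.6) = 2·π^(3/2)·(7.6)^2 / Γ(3/2) = 4πr² = 4π·(7.6)² ≈ 725.834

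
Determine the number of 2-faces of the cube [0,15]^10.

An n-cube has C(n,k)·2^(n-k) k-faces. Here C(10,2)·2^8 = 45·256 = 11520.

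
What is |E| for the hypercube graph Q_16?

The 16-cube has n·2^(n-1) = 16·2^15 = 16·32768 = 524288 edges.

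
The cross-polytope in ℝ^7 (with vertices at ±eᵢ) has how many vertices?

The 7-dimensional cross-polytope has 2n = 2·7 = 14 vertices.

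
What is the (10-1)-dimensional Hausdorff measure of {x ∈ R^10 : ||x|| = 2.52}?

S_10(2.52) = 2·π^(10/2)·(2.52)^9 / Γ(10/2) ≈ 104514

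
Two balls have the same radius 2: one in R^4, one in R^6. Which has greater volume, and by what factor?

V_4(2) ≈ 78.9568, V_6(2) ≈ 330.734. The 6-ball is larger by a factor of 4.189.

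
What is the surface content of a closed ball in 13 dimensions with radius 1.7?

S_13(1.7) = 2·π^(13/2)·(1.7)^12 / Γ(13/2) ≈ 6897.18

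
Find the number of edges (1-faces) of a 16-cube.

f_1(16-cube) = (16 choose 1) · 2^15 = 524288.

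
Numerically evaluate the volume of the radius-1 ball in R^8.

V_8(1) = π^(8/2) · (1)^8 / Γ(8/2 + 1) = π^4/24 ≈ 4.05871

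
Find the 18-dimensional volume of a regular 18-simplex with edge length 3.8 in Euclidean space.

For a regular n-simplex with edge a, V = (a^n / n!)·√((n+1)/2^n). With a=3.8, n=18: V ≈ 3.6297e-08.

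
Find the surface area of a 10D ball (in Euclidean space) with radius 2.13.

The surface area of an n-ball is 2π^(n/2) r^(n-1) / Γ(n/2). For n=10, r=2.13: 23013.6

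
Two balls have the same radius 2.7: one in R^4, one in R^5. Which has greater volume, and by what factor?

V_4(2.7) ≈ 262.256, V_5(2.7) ≈ 755.296. The 5-ball is larger by a factor of 2.88.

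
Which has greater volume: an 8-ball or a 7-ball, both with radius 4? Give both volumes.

V_8(4) ≈ 265992. V_7(4) ≈ 77410.6. The 8-ball is larger.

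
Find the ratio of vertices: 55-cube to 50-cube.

The 55-cube has 2^55 = 36028797018963968 vertices. The 50-cube has 2^50 = 1125899906842624 vertices. Ratio: 36028797018963968/1125899906842624 = 32.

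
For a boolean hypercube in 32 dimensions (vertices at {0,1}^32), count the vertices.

The 32-cube has 2^32 = 4294967296 vertices.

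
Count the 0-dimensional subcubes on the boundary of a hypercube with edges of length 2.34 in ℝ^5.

f_0(5-cube) = (5 choose 0) · 2^5 = 32.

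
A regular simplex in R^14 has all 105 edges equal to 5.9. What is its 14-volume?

Volume = 5.9^14 · √(15/2^14) / 14! ≈ 0.0214959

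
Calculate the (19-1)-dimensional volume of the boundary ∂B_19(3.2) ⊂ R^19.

The surface area of an n-ball is 2π^(n/2) r^(n-1) / Γ(n/2). For n=19, r=3.2: 1.09658e+09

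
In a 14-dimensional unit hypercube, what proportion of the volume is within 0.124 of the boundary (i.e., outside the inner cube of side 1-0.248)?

The inner cube has side 1-2·0.124 = 0.752 and volume (0.752)^14 ≈ 0.01849, so the shell holds 0.981505 of the volume.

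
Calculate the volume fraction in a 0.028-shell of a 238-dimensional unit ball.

1 - (1-0.028)^238 ≈ 0.99884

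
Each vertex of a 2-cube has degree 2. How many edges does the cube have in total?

Each of the 2^2 = 4 vertices has degree 2; total edges = 2·2^2/2 = 4.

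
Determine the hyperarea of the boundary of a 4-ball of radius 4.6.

|∂B_4(4.6)| ≈ 1921.34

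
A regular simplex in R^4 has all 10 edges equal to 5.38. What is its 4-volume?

For a regular n-simplex with edge a, V = (a^n / n!)·√((n+1)/2^n). With a=5.38, n=4: V ≈ 19.5138.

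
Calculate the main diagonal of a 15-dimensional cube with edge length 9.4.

d = √(9.4² + 9.4² + ... + 9.4²) [15 terms] = √(15·9.4²) = 9.4√15 ≈ 36.406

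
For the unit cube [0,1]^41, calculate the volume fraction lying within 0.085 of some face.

1 - (1 - 2·0.085)^41 = 1 - 0.83^41 ≈ 0.999519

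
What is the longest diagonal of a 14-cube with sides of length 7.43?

||(7.43,7.43,...,7.43)|| = √(14)·7.43 ≈ 27.8005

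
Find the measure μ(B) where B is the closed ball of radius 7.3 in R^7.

The n-ball volume is π^(n/2)·r^n/Γ(n/2+1). With n=7, r=7.3: V ≈ 5.21964e+06.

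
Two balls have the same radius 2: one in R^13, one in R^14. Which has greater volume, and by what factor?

V_13(2) ≈ 7459.87, V_14(2) ≈ 9818.35. The 14-ball is larger by a factor of 1.316.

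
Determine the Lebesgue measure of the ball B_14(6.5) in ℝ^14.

Volume = π^{14/2}·(6.5)^14/Γ(8) = 3937376385699289·π^7/82575360 ≈ 1.44014e+11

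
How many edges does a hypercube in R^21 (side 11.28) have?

Each of the 2^21 = 2097152 vertices has degree 21; total edges = 21·2^21/2 = 22020096.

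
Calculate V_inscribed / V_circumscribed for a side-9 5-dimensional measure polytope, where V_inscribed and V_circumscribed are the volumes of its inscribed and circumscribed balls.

The radii are 9/2 and 9√5/2, so the volume ratio is (1/√5)^5 = 5^{-5/2} ≈ 0.0178885.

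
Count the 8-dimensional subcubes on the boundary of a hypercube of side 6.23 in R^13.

Choose 8 of 13 axes to span the face (C(13,8) = 1287 ways), then fix each of the remaining 5 coordinates at one of its two extreme values (2^5 = 32 ways): 1287·32 = 41184.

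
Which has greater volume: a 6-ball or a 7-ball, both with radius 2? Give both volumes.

V_6(2) ≈ 330.734. V_7(2) ≈ 604.77. The 7-ball is larger.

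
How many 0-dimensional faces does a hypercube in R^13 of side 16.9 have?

An n-cube has C(n,k)·2^(n-k) k-faces. Here C(13,0)·2^13 = 1·8192 = 8192.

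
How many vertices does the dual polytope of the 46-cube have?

The vertices are ±e_1, ..., ±e_46, so there are 2·46 = 92.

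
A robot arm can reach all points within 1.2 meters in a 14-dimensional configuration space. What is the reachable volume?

Volume = π^{14/2}·(1.2)^14/Γ(8) ≈ 7.69407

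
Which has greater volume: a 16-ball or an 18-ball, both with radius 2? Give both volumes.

V_16(2) ≈ 15422.6. V_18(2) ≈ 21534.1. The 18-ball is larger.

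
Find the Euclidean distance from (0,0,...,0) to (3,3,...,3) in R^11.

The space diagonal of an n-cube of side s is s√n. Here 3·√11 ≈ 9.94987.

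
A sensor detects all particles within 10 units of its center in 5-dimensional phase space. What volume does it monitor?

The n-ball volume is π^(n/2)·r^n/Γ(n/2+1). With n=5, r=10: V = 160000·π^2/3 ≈ 526379.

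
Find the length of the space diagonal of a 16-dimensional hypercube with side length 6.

The space diagonal of an n-cube of side s is s√n. Here 6·√16 = 24.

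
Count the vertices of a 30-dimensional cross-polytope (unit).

The 30-dimensional cross-polytope has 2n = 2·30 = 60 vertices.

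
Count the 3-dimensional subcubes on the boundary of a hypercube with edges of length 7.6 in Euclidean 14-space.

f_3(14-cube) = (14 choose 3) · 2^11 = 745472.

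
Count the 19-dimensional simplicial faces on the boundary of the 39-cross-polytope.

An n-cross-polytope has 2^(k+1)·C(n,k+1) k-faces. Here 2^20·C(39,20) = 1048576·68923264410 = 72271280901980160.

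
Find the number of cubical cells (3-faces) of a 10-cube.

f_3(10-cube) = (10 choose 3) · 2^7 = 15360.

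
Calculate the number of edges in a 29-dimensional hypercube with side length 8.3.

Each of the 2^29 = 536870912 vertices has degree 29; total edges = 29·2^29/2 = 7784628224.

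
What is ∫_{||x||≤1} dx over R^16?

V = π^8/40320 ≈ 0.235331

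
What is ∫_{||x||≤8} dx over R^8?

V_8(8) = π^(8/2) · (8)^8 / Γ(8/2 + 1) = 2097152·π^4/3 ≈ 6.80939e+07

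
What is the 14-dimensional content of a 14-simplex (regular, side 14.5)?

For a regular n-simplex with edge a, V = (a^n / n!)·√((n+1)/2^n). With a=14.5, n=14: V ≈ 6303.46.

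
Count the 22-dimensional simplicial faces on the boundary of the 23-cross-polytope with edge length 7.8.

Each 22-face is the convex hull of 23 vertices, one chosen as ±e_i from each of 23 distinct axes: 2^23·C(23,23) = 8388608.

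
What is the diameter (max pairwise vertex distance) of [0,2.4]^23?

Diagonal = √23 · 2.4 ≈ 11.51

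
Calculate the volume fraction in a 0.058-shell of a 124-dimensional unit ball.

1 - (1-0.058)^124 ≈ 0.999394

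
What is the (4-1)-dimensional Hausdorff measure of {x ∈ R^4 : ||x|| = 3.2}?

S = n·V_n(r)/r = 4·V_4(3.2)/3.2 (volume-to-surface relation), giving 646.814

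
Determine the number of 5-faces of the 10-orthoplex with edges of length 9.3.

An n-cross-polytope has 2^(k+1)·C(n,k+1) k-faces. Here 2^6·C(10,6) = 64·210 = 13440.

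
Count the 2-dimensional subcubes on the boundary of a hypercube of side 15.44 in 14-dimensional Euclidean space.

f_2(14-cube) = (14 choose 2) · 2^12 = 372736.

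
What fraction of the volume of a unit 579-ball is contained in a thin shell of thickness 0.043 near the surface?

V(inner)/V(outer) = ((1-0.043)/1)^579 ≈ 8.872e-12, so the shell fraction is 1 - 8.872e-12.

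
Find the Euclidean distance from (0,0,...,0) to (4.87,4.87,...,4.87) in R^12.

The space diagonal of an n-cube of side s is s√n. Here 4.87·√12 ≈ 16.8702.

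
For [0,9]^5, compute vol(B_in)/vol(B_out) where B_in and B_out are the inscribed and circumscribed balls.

V_in / V_out = (r_in/r_out)^5 = (1/√5)^5 = 5^(-5/2) ≈ 0.0178885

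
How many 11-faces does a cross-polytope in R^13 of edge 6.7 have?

Each 11-face is the convex hull of 12 vertices, one chosen as ±e_i from each of 12 distinct axes: 2^12·C(13,12) = 53248.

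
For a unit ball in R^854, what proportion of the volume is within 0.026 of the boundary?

Shell fraction = 1 - (1-0.026)^854 ≈ 1 - 1.696e-10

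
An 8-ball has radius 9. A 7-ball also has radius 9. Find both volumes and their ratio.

V_8(9) ≈ 1.74714e+08. V_7(9) ≈ 2.25984e+07. Ratio V_8/V_7 ≈ 7.731.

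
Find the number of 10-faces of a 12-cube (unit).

f_10(12-cube) = (12 choose 10) · 2^2 = 264.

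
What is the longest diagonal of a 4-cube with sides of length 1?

The space diagonal of an n-cube of side s is s√n. Here 1·√4 = 2.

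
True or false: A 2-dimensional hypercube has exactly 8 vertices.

False. The 2-cube has 2^2 = 4 vertices.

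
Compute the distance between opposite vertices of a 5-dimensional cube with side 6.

Diagonal = √5 · 6 ≈ 13.4164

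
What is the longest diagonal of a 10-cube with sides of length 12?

||(12,12,...,12)|| = √(10)·12 ≈ 37.9473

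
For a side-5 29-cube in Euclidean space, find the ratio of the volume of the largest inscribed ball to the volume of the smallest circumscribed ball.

V_in/V_out = n^(-n/2) = 29^(-29/2) ≈ 6.24064e-22.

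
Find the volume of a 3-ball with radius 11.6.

The n-ball volume is π^(n/2)·r^n/Γ(n/2+1). With n=3, r=11.6: V ≈ 6538.27.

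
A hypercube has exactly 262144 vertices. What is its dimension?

n = log_2(262144) = 18.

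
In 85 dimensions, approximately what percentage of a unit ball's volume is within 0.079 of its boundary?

1 - (1-0.079)^85 ≈ 0.999084 ≈ 99.91%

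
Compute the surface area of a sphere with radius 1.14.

S = n·V_n(r)/r = 3·V_3(1.14)/1.14 (volume-to-surface relation), giving 4πr² = 4π·(1.14)² ≈ 16.3313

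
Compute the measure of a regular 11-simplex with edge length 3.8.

Volume = 3.8^11 · √(12/2^11) / 11! ≈ 0.00457498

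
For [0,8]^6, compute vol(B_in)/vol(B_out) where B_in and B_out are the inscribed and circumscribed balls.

V_in/V_out = n^(-n/2) = 6^(-6/2) ≈ 0.00462963.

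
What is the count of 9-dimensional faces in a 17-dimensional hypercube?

Number of 9-faces = C(17,9) · 2^(17-9) = 24310 · 256 = 6223360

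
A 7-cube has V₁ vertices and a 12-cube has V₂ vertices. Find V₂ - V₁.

V₁ = 2^7 = 128. V₂ = 2^12 = 4096. V₂ - V₁ = 3968.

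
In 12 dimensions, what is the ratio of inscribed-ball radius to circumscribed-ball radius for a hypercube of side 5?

Ratio = (s/2)/(s√12/2) = 12^(-1/2) ≈ 0.288675.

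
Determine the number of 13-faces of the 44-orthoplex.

Each 13-face is the convex hull of 14 vertices, one chosen as ±e_i from each of 14 distinct axes: 2^14·C(44,14) = 1883435966922752.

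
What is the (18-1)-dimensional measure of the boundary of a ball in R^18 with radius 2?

S = n·V_n(r)/r = 18·V_18(2)/2 (volume-to-surface relation), giving 2048·π^9/315 ≈ 193806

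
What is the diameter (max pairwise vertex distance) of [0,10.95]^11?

Diagonal = √11 · 10.95 ≈ 36.317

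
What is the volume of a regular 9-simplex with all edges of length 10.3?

Volume = 10.3^9 · √(10/2^9) / 9! ≈ 502.501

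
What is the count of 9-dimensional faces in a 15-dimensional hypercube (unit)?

An n-cube has C(n,k)·2^(n-k) k-faces. Here C(15,9)·2^6 = 5005·64 = 320320.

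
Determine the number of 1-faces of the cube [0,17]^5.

An n-cube has C(n,k)·2^(n-k) k-faces. Here C(5,1)·2^4 = 5·16 = 80.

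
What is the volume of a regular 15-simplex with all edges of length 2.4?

V_15 = √(16) · 2.4^15 / (15! · 2^(15/2)) ≈ 8.53108e-09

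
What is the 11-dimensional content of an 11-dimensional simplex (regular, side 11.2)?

Volume = 11.2^11 · √(12/2^11) / 11! ≈ 667.065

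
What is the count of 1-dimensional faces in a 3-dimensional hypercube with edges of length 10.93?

Number of 1-faces = C(3,1) · 2^(3-1) = 3 · 4 = 12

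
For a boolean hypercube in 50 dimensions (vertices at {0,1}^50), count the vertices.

Number of vertices = 2^50 = 1125899906842624.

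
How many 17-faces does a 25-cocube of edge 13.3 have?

An n-cross-polytope has 2^(k+1)·C(n,k+1) k-faces. Here 2^18·C(25,18) = 262144·480700 = 126012620800.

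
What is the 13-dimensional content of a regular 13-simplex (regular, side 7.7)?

V = (7.7^13 / 13!) · √((13+1) / 2^13) ≈ 2.22059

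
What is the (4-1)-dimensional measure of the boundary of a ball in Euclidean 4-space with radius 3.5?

|∂B_4(3.5)| = 343·π^2/4 ≈ 846.319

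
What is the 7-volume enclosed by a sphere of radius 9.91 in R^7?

Volume = π^{7/2}·(9.91)^7/Γ(9/2) ≈ 4.43502e+07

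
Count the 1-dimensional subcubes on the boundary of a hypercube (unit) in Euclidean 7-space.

Choose 1 of 7 axes to span the face (C(7,1) = 7 ways), then fix each of the remaining 6 coordinates at one of its two extreme values (2^6 = 64 ways): 7·64 = 448.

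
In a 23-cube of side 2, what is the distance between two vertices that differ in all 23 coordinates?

The space diagonal of an n-cube of side s is s√n. Here 2·√23 ≈ 9.59166.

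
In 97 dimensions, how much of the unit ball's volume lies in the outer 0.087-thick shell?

V(inner)/V(outer) = ((1-0.087)/1)^97 ≈ 0.0001464, so the shell fraction is 0.999854.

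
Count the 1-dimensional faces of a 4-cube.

An n-cube has n·2^(n-1) edges. With n = 4: 4·8 = 32.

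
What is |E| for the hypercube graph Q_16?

Each of the 2^16 = 65536 vertices has degree 16; total edges = 16·2^16/2 = 524288.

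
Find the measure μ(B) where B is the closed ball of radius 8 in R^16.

Volume = π^{16/2}·(8)^16/Γ(9) = 2199023255552·π^8/315 ≈ 6.62397e+13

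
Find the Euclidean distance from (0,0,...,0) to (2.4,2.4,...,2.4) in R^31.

d = √(2.4² + 2.4² + ... + 2.4²) [31 terms] = √(31·2.4²) = 2.4√31 ≈ 13.3626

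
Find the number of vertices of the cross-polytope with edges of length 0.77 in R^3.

f_0(3-orthoplex) = 2^1 · (3 choose 1) = 6.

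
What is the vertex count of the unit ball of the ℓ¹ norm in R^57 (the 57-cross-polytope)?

The vertices are ±e_1, ..., ±e_57, so there are 2·57 = 114.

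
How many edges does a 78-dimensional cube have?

Number of 1-faces = C(78,1)·2^(78-1) = 78·151115727451828646838272 = 11787026741242634453385216.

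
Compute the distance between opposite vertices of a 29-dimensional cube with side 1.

d = √(1² + 1² + ... + 1²) [29 terms] = √(29·1²) = 1√29 ≈ 5.38516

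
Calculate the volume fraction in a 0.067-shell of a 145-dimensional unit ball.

1 - (1-0.067)^145 ≈ 0.999957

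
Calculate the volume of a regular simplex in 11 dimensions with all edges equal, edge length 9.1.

For a regular n-simplex with edge a, V = (a^n / n!)·√((n+1)/2^n). With a=9.1, n=11: V ≈ 67.9556.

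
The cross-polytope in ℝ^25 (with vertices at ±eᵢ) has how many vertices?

An n-cross-polytope has 2n vertices; here n = 25, giving 50.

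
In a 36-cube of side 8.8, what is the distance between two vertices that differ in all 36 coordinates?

||(8.8,8.8,...,8.8)|| = √(36)·8.8 = 52.8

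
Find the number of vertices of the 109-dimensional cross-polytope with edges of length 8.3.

The 109-dimensional cross-polytope has 2n = 2·109 = 218 vertices.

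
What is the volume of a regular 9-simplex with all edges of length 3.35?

For a regular n-simplex with edge a, V = (a^n / n!)·√((n+1)/2^n). With a=3.35, n=9: V ≈ 0.0204647.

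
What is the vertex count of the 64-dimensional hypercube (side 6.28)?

Each vertex is a binary string of length 64, so there are 2^64 = 18446744073709551616.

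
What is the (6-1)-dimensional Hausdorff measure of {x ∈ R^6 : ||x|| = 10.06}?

The surface area of an n-ball is 2π^(n/2) r^(n-1) / Γ(n/2). For n=6, r=10.06: 3.19477e+06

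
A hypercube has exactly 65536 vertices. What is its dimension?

n = log_2(65536) = 16.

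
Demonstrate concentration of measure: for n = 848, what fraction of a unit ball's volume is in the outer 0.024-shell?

1 - (1-0.024)^848 ≈ 0.9999999989 ≈ (100 - 1.13e-07)%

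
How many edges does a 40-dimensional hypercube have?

Each of the 2^40 = 1099511627776 vertices has degree 40; total edges = 40·2^40/2 = 21990232555520.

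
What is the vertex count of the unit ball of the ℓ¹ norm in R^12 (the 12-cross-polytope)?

The vertices are ±e_1, ..., ±e_12, so there are 2·12 = 24.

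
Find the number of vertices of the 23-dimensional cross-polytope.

Number of vertices = 2n = 46.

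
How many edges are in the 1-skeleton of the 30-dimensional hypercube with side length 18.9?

Number of 1-faces = C(30,1)·2^(30-1) = 30·536870912 = 16106127360.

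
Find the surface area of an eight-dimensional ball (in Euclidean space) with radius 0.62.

S = n·V_n(r)/r = 8·V_8(0.62)/0.62 (volume-to-surface relation), giving 1.14346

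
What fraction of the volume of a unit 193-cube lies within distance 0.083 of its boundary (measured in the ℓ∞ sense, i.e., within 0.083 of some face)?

The inner cube has side 1-2·0.083 = 0.834 and volume (0.834)^193 ≈ 6.096e-16, so the shell holds 1 - 6.096e-16 of the volume.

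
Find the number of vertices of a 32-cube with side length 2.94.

The 32-cube has 2^32 = 4294967296 vertices.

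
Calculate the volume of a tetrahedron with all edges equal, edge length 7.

Volume = (√2/12) · 7³ = 40.4229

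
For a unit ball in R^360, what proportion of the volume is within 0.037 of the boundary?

Shell fraction = 1 - (1-0.037)^360 ≈ 0.9999987251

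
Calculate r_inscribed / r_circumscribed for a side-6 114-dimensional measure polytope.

r_in / r_out = (6/2) / (6√114/2) = 1/√114 ≈ 0.0936586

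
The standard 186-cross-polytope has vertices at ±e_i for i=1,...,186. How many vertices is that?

The 186-dimensional cross-polytope has 2n = 2·186 = 372 vertices.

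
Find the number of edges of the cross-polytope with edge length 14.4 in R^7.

Each 1-face is the convex hull of 2 vertices, one chosen as ±e_i from each of 2 distinct axes: 2^2·C(7,2) = 84.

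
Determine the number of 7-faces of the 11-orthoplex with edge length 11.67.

An n-cross-polytope has 2^(k+1)·C(n,k+1) k-faces. Here 2^8·C(11,8) = 256·165 = 42240.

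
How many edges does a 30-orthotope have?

The 30-cube has n·2^(n-1) = 30·2^29 = 30·536870912 = 16106127360 edges.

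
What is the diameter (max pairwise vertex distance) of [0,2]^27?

d = √(2² + 2² + ... + 2²) [27 terms] = √(27·2²) = 2√27 ≈ 10.3923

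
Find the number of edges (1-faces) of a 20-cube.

Number of 1-faces = C(20,1) · 2^(20-1) = 20 · 524288 = 10485760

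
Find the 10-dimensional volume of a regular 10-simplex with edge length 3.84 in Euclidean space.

V = (3.84^10 / 10!) · √((10+1) / 2^10) ≈ 0.0199111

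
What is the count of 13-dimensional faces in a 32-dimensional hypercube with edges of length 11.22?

f_13(32-cube) = (32 choose 13) · 2^19 = 182123809996800.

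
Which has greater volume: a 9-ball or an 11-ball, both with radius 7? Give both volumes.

V_9(7) ≈ 1.33107e+08. V_11(7) ≈ 3.72549e+09. The 11-ball is larger.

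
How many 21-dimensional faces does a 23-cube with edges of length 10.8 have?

An n-cube has C(n,k)·2^(n-k) k-faces. Here C(23,21)·2^2 = 253·4 = 1012.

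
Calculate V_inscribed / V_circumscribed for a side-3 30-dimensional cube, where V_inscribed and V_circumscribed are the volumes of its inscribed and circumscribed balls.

Volume scales as r^n, and r_in/r_out = 1/√30, giving (1/√30)^30 ≈ 6.96917e-23.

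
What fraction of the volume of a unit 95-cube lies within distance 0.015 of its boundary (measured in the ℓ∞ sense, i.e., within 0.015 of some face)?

The inner cube has side 1-2·0.015 = 0.97 and volume (0.97)^95 ≈ 0.05538, so the shell holds 0.944625 of the volume.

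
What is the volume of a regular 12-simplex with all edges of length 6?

For a regular n-simplex with edge a, V = (a^n / n!)·√((n+1)/2^n). With a=6, n=12: V ≈ 0.256018.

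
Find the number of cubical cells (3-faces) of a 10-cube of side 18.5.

Choose 3 of 10 axes to span the face (C(10,3) = 120 ways), then fix each of the remaining 7 coordinates at one of its two extreme values (2^7 = 128 ways): 120·128 = 15360.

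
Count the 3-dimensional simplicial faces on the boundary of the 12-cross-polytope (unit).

An n-cross-polytope has 2^(k+1)·C(n,k+1) k-faces. Here 2^4·C(12,4) = 16·495 = 7920.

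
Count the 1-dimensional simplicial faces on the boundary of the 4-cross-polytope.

Each 1-face is the convex hull of 2 vertices, one chosen as ±e_i from each of 2 distinct axes: 2^2·C(4,2) = 24.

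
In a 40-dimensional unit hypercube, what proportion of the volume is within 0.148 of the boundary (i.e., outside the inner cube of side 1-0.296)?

The inner cube has side 1-2·0.148 = 0.704 and volume (0.704)^40 ≈ 7.997e-07, so the shell holds 0.9999992003 of the volume.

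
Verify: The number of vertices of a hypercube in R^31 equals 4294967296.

False. The 31-cube has 2^31 = 2147483648 vertices.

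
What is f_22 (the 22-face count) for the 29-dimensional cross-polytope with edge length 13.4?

f_22(29-orthoplex) = 2^23 · (29 choose 23) = 3984756572160.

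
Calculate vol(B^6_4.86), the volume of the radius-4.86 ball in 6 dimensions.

Volume = π^{6/2}·(4.86)^6/Γ(4) ≈ 68095.1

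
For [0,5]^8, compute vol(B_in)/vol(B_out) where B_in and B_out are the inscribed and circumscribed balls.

V_in / V_out = (r_in/r_out)^8 = (1/√8)^8 = 8^(-8/2) ≈ 0.000244141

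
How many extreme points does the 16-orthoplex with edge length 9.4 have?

Number of vertices = 2n = 32.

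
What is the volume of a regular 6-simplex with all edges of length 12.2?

For a regular n-simplex with edge a, V = (a^n / n!)·√((n+1)/2^n). With a=12.2, n=6: V ≈ 1514.56.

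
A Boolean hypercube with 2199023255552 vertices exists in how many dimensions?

Since 2^n = 2199023255552, we have n = 41.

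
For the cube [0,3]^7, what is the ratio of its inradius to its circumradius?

For an n-cube of any side s, the inradius is s/2 and the circumradius is s√n/2, so the ratio is 1/√7 ≈ 0.377964.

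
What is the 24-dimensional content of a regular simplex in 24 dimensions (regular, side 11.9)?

V = (11.9^24 / 24!) · √((24+1) / 2^24) ≈ 0.127947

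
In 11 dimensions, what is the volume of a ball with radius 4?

V = 268435456·π^5/10395 ≈ 7.9025e+06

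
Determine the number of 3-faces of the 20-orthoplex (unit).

Number of 3-faces = 2^(3+1) · C(20,3+1) = 16 · 4845 = 77520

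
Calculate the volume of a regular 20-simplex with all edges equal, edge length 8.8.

Volume = 8.8^20 · √(21/2^20) / 20! ≈ 0.0142672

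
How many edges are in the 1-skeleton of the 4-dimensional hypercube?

Number of 1-faces = C(4,1)·2^(4-1) = 4·8 = 32.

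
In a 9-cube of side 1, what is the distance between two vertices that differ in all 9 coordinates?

The space diagonal of an n-cube of side s is s√n. Here 1·√9 = 3.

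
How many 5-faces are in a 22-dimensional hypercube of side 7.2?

An n-cube has C(n,k)·2^(n-k) k-faces. Here C(22,5)·2^17 = 26334·131072 = 3451650048.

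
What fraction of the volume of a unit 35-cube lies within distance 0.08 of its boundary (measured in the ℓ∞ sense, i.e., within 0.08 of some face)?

The inner cube has side 1-2·0.08 = 0.84 and volume (0.84)^35 ≈ 0.002238, so the shell holds 0.997762 of the volume.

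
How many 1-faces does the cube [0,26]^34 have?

Number of 1-faces = C(34,1)·2^(34-1) = 34·8589934592 = 292057776128.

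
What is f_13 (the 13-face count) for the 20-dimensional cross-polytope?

Each 13-face is the convex hull of 14 vertices, one chosen as ±e_i from each of 14 distinct axes: 2^14·C(20,14) = 635043840.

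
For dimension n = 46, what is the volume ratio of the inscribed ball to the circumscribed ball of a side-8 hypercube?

The radii are 8/2 and 8√46/2, so the volume ratio is (1/√46)^46 = 46^{-46/2} ≈ 5.70913e-39.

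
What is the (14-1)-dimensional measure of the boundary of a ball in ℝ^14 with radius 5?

S = n·V_n(r)/r = 14·V_14(5)/5 (volume-to-surface relation), giving 244140625·π^7/72 ≈ 1.02413e+10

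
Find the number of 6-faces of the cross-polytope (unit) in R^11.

f_6(11-orthoplex) = 2^7 · (11 choose 7) = 42240.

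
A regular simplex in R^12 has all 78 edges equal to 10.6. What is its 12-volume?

Volume = 10.6^12 · √(13/2^12) / 12! ≈ 236.66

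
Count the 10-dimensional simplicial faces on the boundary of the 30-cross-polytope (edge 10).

Number of 10-faces = 2^(10+1) · C(30,10+1) = 2048 · 54627300 = 111876710400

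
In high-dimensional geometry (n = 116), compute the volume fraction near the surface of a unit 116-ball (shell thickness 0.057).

1 - (1-0.057)^116 ≈ 0.998895 ≈ 99.89%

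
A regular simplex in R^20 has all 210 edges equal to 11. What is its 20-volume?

V = (11^20 / 20!) · √((20+1) / 2^20) ≈ 1.23748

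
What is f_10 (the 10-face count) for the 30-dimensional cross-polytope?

f_10(30-orthoplex) = 2^11 · (30 choose 11) = 111876710400.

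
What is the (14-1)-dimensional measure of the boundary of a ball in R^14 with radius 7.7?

S = n·V_n(r)/r = 14·V_14(7.7)/7.7 (volume-to-surface relation), giving 2.80625e+12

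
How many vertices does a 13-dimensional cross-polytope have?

Number of vertices = 2n = 26.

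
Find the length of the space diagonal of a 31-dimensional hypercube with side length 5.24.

||(5.24,5.24,...,5.24)|| = √(31)·5.24 ≈ 29.1751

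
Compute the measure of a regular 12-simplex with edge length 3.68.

For a regular n-simplex with edge a, V = (a^n / n!)·√((n+1)/2^n). With a=3.68, n=12: V ≈ 0.000725485.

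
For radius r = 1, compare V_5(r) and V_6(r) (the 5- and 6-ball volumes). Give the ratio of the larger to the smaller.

V_5(1) ≈ 5.26379, V_6(1) ≈ 5.16771. The 5-ball is larger by a factor of 1.019.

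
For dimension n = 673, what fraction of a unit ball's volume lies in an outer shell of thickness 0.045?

1 - (1-0.045)^673 ≈ 1 - 3.486e-14 ≈ (100 - 3.49e-12)%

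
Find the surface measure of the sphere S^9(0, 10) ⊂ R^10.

The surface area of an n-ball is 2π^(n/2) r^(n-1) / Γ(n/2). For n=10, r=10: 250000000·π^5/3 ≈ 2.55016e+10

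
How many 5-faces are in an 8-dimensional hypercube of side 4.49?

f_5(8-cube) = (8 choose 5) · 2^3 = 448.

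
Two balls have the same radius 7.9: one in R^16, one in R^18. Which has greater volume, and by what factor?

V_16(7.9) ≈ 5.41641e+13, V_18(7.9) ≈ 1.17998e+15. The 18-ball is larger by a factor of 21.79.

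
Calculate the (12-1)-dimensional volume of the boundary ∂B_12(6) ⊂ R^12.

S = n·V_n(r)/r = 12·V_12(6)/6 (volume-to-surface relation), giving 30233088·π^6/5 ≈ 5.81315e+09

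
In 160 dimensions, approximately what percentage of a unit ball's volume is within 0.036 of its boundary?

1 - (1-0.036)^160 ≈ 0.997166 ≈ 99.72%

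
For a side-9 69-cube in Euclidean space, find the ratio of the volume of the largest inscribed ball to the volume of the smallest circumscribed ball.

Volume scales as r^n, and r_in/r_out = 1/√69, giving (1/√69)^69 ≈ 3.62833e-64.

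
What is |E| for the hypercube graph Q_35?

Each of the 2^35 = 34359738368 vertices has degree 35; total edges = 35·2^35/2 = 601295421440.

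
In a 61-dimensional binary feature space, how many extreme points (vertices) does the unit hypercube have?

Number of vertices = 2^61 = 2305843009213693952.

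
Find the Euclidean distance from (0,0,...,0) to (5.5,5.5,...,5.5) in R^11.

||(5.5,5.5,...,5.5)|| = √(11)·5.5 ≈ 18.2414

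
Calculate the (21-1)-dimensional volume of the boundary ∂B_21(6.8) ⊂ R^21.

The surface area of an n-ball is 2π^(n/2) r^(n-1) / Γ(n/2). For n=21, r=6.8: 1.30902e+16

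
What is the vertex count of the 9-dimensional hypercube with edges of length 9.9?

Number of vertices = 2^9 = 512.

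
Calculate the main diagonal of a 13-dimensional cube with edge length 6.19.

||(6.19,6.19,...,6.19)|| = √(13)·6.19 ≈ 22.3184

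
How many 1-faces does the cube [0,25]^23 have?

Each of the 2^23 = 8388608 vertices has degree 23; total edges = 23·2^23/2 = 96468992.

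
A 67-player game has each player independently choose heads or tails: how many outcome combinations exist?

Number of vertices = 2^67 = 147573952589676412928.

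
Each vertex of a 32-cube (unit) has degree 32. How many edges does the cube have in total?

An n-cube has n·2^(n-1) edges. With n = 32: 32·2147483648 = 68719476736.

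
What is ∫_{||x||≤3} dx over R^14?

V_14(3) = π^(14/2) · (3)^14 / Γ(14/2 + 1) = 531441·π^7/560 ≈ 2.86626e+06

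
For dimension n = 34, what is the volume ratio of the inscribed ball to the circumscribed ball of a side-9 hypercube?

The radii are 9/2 and 9√34/2, so the volume ratio is (1/√34)^34 = 34^{-34/2} ≈ 9.22271e-27.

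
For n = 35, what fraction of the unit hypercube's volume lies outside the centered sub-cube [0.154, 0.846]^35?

The inner cube has side 1-2·0.154 = 0.692 and volume (0.692)^35 ≈ 2.533e-06, so the shell holds 0.9999974665 of the volume.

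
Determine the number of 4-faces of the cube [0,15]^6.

Choose 4 of 6 axes to span the face (C(6,4) = 15 ways), then fix each of the remaining 2 coordinates at one of its two extreme values (2^2 = 4 ways): 15·4 = 60.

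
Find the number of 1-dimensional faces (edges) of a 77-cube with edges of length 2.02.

Number of 1-faces = C(77,1)·2^(77-1) = 77·75557863725914323419136 = 5817955506895402903273472.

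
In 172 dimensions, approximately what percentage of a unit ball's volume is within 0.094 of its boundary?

1 - (1-0.094)^172 ≈ 0.9999999577 ≈ 99.999996%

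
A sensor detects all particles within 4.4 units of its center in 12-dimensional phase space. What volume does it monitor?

The n-ball volume is π^(n/2)·r^n/Γ(n/2+1). With n=12, r=4.4: V ≈ 7.0307e+07.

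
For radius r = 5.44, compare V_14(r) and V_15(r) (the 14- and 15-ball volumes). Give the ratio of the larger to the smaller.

V_14(5.44) ≈ 1.19125e+10, V_15(5.44) ≈ 4.1249e+10. The 15-ball is larger by a factor of 3.463.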